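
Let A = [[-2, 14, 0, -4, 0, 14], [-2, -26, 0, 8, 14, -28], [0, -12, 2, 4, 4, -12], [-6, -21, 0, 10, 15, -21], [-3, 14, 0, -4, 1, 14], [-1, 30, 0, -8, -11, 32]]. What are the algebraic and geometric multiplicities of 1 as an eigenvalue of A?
algebraic multiplicity 1, geometric multiplicity 1

The characteristic polynomial is (x - 4)^3(x - 2)^2(x - 1), so the factor x - 1 appears with exponent 1: the algebraic multiplicity is 1.

rank(A - I) = 5, so the eigenspace has dimension 6 - 5 = 1: the geometric multiplicity is 1.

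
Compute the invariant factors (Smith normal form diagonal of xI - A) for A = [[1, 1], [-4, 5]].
The Jordan structure of A has elementary divisors (x - 3)^2. Arranging the block sizes at each eigenvalue in decreasing order and taking row products gives the invariant factors.

Invariant factors (smallest first, each dividing the next): (x - 3)^2.

Check: the last factor (x - 3)^2 is the minimal polynomial, and the product (x - 3)^2 is the characteristic polynomial.

(x - 3)^2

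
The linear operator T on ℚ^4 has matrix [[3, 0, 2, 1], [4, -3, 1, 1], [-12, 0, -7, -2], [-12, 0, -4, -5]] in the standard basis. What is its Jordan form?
J = [[-3, 1, 0, 0], [0, -3, 0, 0], [0, 0, -3, 1], [0, 0, 0, -3]]

The characteristic polynomial is det(xI - A) = (x + 3)^4, so the eigenvalues are -3 (algebraic multiplicity 4).

For λ = -3: rank(A + 3I) = 2, rank((A + 3I)^2) = 0. The eigenspace has dimension 4 - 2 = 2, so there are 2 Jordan blocks; the rank sequence gives block sizes [2, 2].

Assembling the blocks gives the Jordan form J above.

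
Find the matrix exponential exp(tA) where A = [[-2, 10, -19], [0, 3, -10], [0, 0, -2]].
A has Jordan form J = [[-2, 1, 0], [0, -2, 0], [0, 0, 3]] with A = PJP^{-1}, so e^{tA} = P e^{tJ} P^{-1}.

For a Jordan block J_k(λ), e^{tJ_k(λ)} = e^{λt} · (I + tN + t^2 N^2/2! + ... + t^{k-1} N^{k-1}/(k-1)!) where N is the nilpotent superdiagonal part.

Assembling the blocks and conjugating back gives the entries of e^{tA} as shown above.

e^{tA} = [[e^{-2*t}, (2*e^{5*t} - 2)*e^{-2*t}, (t - 4*e^{5*t} + 4)*e^{-2*t}], [0, e^{3*t}, 2*(1 - e^{5*t})*e^{-2*t}], [0, 0, e^{-2*t}]]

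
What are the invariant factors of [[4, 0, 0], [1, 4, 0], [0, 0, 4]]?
x - 4, (x - 4)^2

The Jordan structure of A has elementary divisors (x - 4)^2, (x - 4). Arranging the block sizes at each eigenvalue in decreasing order and taking row products gives the invariant factors.

Invariant factors (smallest first, each dividing the next): x - 4, (x - 4)^2.

Check: the last factor (x - 4)^2 is the minimal polynomial, and the product (x - 4)^3 is the characteristic polynomial.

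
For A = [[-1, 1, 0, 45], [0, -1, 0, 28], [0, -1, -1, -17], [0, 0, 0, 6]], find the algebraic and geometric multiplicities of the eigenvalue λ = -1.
algebraic multiplicity 3, geometric multiplicity 2

The characteristic polynomial is (x - 6)(x + 1)^3, so the factor x + 1 appears with exponent 3: the algebraic multiplicity is 3.

rank(A + I) = 2, so the eigenspace has dimension 4 - 2 = 2: the geometric multiplicity is 2.

Since 2 < 3, A is not diagonalizable.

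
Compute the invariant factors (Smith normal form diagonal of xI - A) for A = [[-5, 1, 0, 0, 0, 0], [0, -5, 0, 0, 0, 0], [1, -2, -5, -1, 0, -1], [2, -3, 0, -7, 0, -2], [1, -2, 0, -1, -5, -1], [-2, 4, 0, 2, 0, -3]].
x + 5, x + 5, (x + 5)^2, (x + 5)^2

The Jordan structure of A has elementary divisors (x + 5)^2, (x + 5)^2, (x + 5), (x + 5). Arranging the block sizes at each eigenvalue in decreasing order and taking row products gives the invariant factors.

Invariant factors (smallest first, each dividing the next): x + 5, x + 5, (x + 5)^2, (x + 5)^2.

Check: the last factor (x + 5)^2 is the minimal polynomial, and the product (x + 5)^6 is the characteristic polynomial.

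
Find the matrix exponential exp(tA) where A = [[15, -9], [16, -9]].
A has Jordan form J = [[3, 1], [0, 3]] with A = PJP^{-1}, so e^{tA} = P e^{tJ} P^{-1}.

For a Jordan block J_k(λ), e^{tJ_k(λ)} = e^{λt} · (I + tN + t^2 N^2/2! + ... + t^{k-1} N^{k-1}/(k-1)!) where N is the nilpotent superdiagonal part.

Assembling the blocks and conjugating back gives the entries of e^{tA} as shown above.

e^{tA} = [[(12*t + 1)*e^{3*t}, -9*t*e^{3*t}], [16*t*e^{3*t}, (1 - 12*t)*e^{3*t}]]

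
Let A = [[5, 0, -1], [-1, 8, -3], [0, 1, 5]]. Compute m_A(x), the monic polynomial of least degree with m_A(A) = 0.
m_A(x) = (x - 6)^3

The characteristic polynomial factors as (x - 6)^3. The minimal polynomial is ∏(x - λ)^{k_λ} where k_λ is the size of the largest Jordan block at λ.

For λ = 6: rank(A - 6I) = 2, and the largest Jordan block has size 3 (the smallest k with rank((A - 6I)^k) = rank((A - 6I)^(k+1))).

So m_A(x) = (x - 6)^3.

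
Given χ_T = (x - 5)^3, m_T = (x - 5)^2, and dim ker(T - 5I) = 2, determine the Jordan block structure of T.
λ = 5: algebraic multiplicity 3 (exponent in χ_T), largest block size 2 (exponent in m_T), 2 blocks (geometric multiplicity). These force block sizes [2, 1].

Jordan blocks: (5, 2), (5, 1)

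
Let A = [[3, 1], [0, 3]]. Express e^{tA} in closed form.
e^{tA} = [[e^{3*t}, t*e^{3*t}], [0, e^{3*t}]]

A has Jordan form J = [[3, 1], [0, 3]] with A = PJP^{-1}, so e^{tA} = P e^{tJ} P^{-1}.

For a Jordan block J_k(λ), e^{tJ_k(λ)} = e^{λt} · (I + tN + t^2 N^2/2! + ... + t^{k-1} N^{k-1}/(k-1)!) where N is the nilpotent superdiagonal part.

Assembling the blocks and conjugating back gives the entries of e^{tA} as shown above.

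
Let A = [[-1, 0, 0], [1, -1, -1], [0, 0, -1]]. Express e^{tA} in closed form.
e^{tA} = [[e^{-t}, 0, 0], [t*e^{-t}, e^{-t}, -t*e^{-t}], [0, 0, e^{-t}]]

A has Jordan form J = [[-1, 1, 0], [0, -1, 0], [0, 0, -1]] with A = PJP^{-1}, so e^{tA} = P e^{tJ} P^{-1}.

For a Jordan block J_k(λ), e^{tJ_k(λ)} = e^{λt} · (I + tN + t^2 N^2/2! + ... + t^{k-1} N^{k-1}/(k-1)!) where N is the nilpotent superdiagonal part.

Assembling the blocks and conjugating back gives the entries of e^{tA} as shown above.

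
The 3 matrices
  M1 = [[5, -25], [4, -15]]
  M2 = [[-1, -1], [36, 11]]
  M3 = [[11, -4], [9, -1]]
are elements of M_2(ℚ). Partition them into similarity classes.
2 classes: {M1}, {M2, M3}

Characteristic polynomials: χ_{M1} = (x + 5)^2, χ_{M2} = (x - 5)^2, χ_{M3} = (x - 5)^2.

{M1}: invariant factors (x + 5)^2.

{M2, M3}: invariant factors (x - 5)^2.

Matrices are similar if and only if their invariant-factor lists agree; the partition into similarity classes is {M1}, {M2, M3}.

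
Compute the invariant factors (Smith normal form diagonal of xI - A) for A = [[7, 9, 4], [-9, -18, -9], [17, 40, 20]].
(x - 3)^3

The Jordan structure of A has elementary divisors (x - 3)^3. Arranging the block sizes at each eigenvalue in decreasing order and taking row products gives the invariant factors.

Invariant factors (smallest first, each dividing the next): (x - 3)^3.

Check: the last factor (x - 3)^3 is the minimal polynomial, and the product (x - 3)^3 is the characteristic polynomial.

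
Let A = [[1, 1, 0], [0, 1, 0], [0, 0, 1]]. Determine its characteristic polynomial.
χ_A(x) = (x - 1)^3

xI - A = [[x - 1, -1, 0], [0, x - 1, 0], [0, 0, x - 1]].

Expanding det(xI - A) along the first row:
det(xI - A) = + (x - 1)·det([[x - 1, 0], [0, x - 1]]) - (-1)·det([[0, 0], [0, x - 1]]) + (0)·det([[0, x - 1], [0, 0]]).

Evaluating gives χ_A(x) = x^3 - 3x^2 + 3x - 1 = (x - 1)^3.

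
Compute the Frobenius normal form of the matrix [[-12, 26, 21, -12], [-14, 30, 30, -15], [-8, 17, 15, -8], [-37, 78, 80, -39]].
R = [[0, 0, 0, -1], [1, 0, 0, -6], [0, 1, 0, -11], [0, 0, 1, -6]]

The invariant factors of A (the non-unit diagonal entries of the Smith normal form of xI - A over ℚ[x]) are (x^2 + 3x + 1)^2, each dividing the next. The characteristic polynomial is their product, (x^2 + 3x + 1)^2.

The rational canonical form is the block-diagonal matrix of companion matrices C(f_i):
R = [[0, 0, 0, -1], [1, 0, 0, -6], [0, 1, 0, -11], [0, 0, 1, -6]].

Note the characteristic polynomial does not split into linear factors over ℚ, so A has no Jordan form over ℚ; the rational canonical form exists over any field.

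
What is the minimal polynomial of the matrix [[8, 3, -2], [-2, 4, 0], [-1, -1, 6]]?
m_A(x) = (x - 6)^3

The characteristic polynomial factors as (x - 6)^3. The minimal polynomial is ∏(x - λ)^{k_λ} where k_λ is the size of the largest Jordan block at λ.

For λ = 6: rank(A - 6I) = 2, and the largest Jordan block has size 3 (the smallest k with rank((A - 6I)^k) = rank((A - 6I)^(k+1))).

So m_A(x) = (x - 6)^3.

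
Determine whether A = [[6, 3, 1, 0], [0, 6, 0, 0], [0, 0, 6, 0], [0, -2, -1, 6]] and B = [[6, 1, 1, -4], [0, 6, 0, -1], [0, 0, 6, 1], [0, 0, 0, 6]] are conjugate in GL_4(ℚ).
Yes.

Two matrices over a field are similar if and only if they have the same invariant factors.

Both A and B have characteristic polynomial (x - 6)^4 and minimal polynomial (x - 6)^2. Computing further, both have invariant factors (x - 6)^2, (x - 6)^2. Hence A and B are similar.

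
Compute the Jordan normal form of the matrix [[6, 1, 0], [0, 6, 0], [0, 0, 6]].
J = [[6, 1, 0], [0, 6, 0], [0, 0, 6]]

The characteristic polynomial is det(xI - A) = (x - 6)^3, so the eigenvalues are 6 (algebraic multiplicity 3).

For λ = 6: rank(A - 6I) = 1, rank((A - 6I)^2) = 0. The eigenspace has dimension 3 - 1 = 2, so there are 2 Jordan blocks; the rank sequence gives block sizes [2, 1].

Assembling the blocks gives the Jordan form J above.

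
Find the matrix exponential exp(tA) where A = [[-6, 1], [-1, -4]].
e^{tA} = [[(1 - t)*e^{-5*t}, t*e^{-5*t}], [-t*e^{-5*t}, (t + 1)*e^{-5*t}]]

A has Jordan form J = [[-5, 1], [0, -5]] with A = PJP^{-1}, so e^{tA} = P e^{tJ} P^{-1}.

For a Jordan block J_k(λ), e^{tJ_k(λ)} = e^{λt} · (I + tN + t^2 N^2/2! + ... + t^{k-1} N^{k-1}/(k-1)!) where N is the nilpotent superdiagonal part.

Assembling the blocks and conjugating back gives the entries of e^{tA} as shown above.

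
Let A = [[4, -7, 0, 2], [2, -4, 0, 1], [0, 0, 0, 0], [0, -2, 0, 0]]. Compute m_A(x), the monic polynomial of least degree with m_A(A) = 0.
The characteristic polynomial factors as x^4. The minimal polynomial is ∏(x - λ)^{k_λ} where k_λ is the size of the largest Jordan block at λ.

For λ = 0: rank(A) = 2, and the largest Jordan block has size 3 (the smallest k with rank(A^k) = rank(A^(k+1))).

So m_A(x) = x^3.

m_A(x) = x^3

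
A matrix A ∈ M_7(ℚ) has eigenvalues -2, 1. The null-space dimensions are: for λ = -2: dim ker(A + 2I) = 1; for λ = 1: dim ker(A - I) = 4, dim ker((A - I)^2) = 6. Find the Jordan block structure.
λ = -2: successive nullity increments [1] count blocks of size ≥ k; block sizes are [1].
λ = 1: successive nullity increments [4, 2] count blocks of size ≥ k; block sizes are [2, 2, 1, 1].

Jordan blocks: (-2, 1), (1, 2), (1, 2), (1, 1), (1, 1)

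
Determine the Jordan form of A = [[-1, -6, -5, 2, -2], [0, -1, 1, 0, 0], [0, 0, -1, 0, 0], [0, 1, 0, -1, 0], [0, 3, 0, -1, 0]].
J = [[-1, 1, 0, 0, 0], [0, -1, 1, 0, 0], [0, 0, -1, 0, 0], [0, 0, 0, -1, 0], [0, 0, 0, 0, 0]]

The characteristic polynomial is det(xI - A) = x(x + 1)^4, so the eigenvalues are -1 (algebraic multiplicity 4), 0 (algebraic multiplicity 1).

For λ = -1: rank(A + I) = 3, rank((A + I)^2) = 2, rank((A + I)^3) = 1. The eigenspace has dimension 5 - 3 = 2, so there are 2 Jordan blocks; the rank sequence gives block sizes [3, 1].

For λ = 0: algebraic multiplicity 1 gives one 1×1 block.

Assembling the blocks gives the Jordan form J above.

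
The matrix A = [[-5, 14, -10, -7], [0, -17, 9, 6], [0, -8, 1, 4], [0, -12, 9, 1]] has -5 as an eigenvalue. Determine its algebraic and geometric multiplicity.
The characteristic polynomial is (x + 5)^4, so the factor x + 5 appears with exponent 4: the algebraic multiplicity is 4.

rank(A + 5I) = 2, so the eigenspace has dimension 4 - 2 = 2: the geometric multiplicity is 2.

Since 2 < 4, A is not diagonalizable.

algebraic multiplicity 4, geometric multiplicity 2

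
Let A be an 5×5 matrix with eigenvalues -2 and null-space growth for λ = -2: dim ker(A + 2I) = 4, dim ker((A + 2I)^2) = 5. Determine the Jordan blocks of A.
λ = -2: successive nullity increments [4, 1] count blocks of size ≥ k; block sizes are [2, 1, 1, 1].

Jordan blocks: (-2, 2), (-2, 1), (-2, 1), (-2, 1)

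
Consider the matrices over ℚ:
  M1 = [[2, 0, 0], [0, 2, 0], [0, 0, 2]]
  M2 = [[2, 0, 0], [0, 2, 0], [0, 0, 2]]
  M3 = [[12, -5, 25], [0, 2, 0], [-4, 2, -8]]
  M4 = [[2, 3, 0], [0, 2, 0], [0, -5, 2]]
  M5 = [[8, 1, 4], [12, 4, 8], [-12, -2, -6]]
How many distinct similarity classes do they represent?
2 classes: {M1, M2}, {M3, M4, M5}

Characteristic polynomials: χ_{M1} = (x - 2)^3, χ_{M2} = (x - 2)^3, χ_{M3} = (x - 2)^3, χ_{M4} = (x - 2)^3, χ_{M5} = (x - 2)^3.

{M1, M2}: invariant factors x - 2, x - 2, x - 2.

{M3, M4, M5}: invariant factors x - 2, (x - 2)^2.

Matrices are similar if and only if their invariant-factor lists agree; the partition into similarity classes is {M1, M2}, {M3, M4, M5}.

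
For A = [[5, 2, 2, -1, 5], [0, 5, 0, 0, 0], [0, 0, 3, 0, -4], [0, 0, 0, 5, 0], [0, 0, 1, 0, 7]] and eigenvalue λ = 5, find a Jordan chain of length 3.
We seek v_1 ∈ ker((A - 5I)^3) \ ker((A - 5I)^2), then set v_{i+1} = (A - 5I) v_i.

One such chain is v_1 = [[2, -1, 1, 0, 0]]^T, v_2 = [[0, 0, -2, 0, 1]]^T, v_3 = [[1, 0, 0, 0, 0]]^T. Check: (A - 5I) v_3 = [[0, 0, 0, 0, 0]]^T = 0.

v_1 = [[2, -1, 1, 0, 0]]^T, v_2 = [[0, 0, -2, 0, 1]]^T, v_3 = [[1, 0, 0, 0, 0]]^T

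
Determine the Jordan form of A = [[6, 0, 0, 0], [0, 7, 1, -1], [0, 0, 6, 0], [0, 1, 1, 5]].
The characteristic polynomial is det(xI - A) = (x - 6)^4, so the eigenvalues are 6 (algebraic multiplicity 4).

For λ = 6: rank(A - 6I) = 1, rank((A - 6I)^2) = 0. The eigenspace has dimension 4 - 1 = 3, so there are 3 Jordan blocks; the rank sequence gives block sizes [2, 1, 1].

Assembling the blocks gives the Jordan form J above.

J = [[6, 1, 0, 0], [0, 6, 0, 0], [0, 0, 6, 0], [0, 0, 0, 6]]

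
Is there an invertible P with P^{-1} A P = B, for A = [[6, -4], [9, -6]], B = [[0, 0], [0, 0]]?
Both have characteristic polynomial x^2, but the minimal polynomial of A is x^2 while the minimal polynomial of B is x. The minimal polynomial is a similarity invariant, so A and B are not similar.

No.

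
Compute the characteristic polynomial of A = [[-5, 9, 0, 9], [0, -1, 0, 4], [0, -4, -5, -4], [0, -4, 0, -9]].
xI - A = [[x + 5, -9, 0, -9], [0, x + 1, 0, -4], [0, 4, x + 5, 4], [0, 4, 0, x + 9]].

Expanding det(xI - A) along the first row:
det(xI - A) = + (x + 5)·det([[x + 1, 0, -4], [4, x + 5, 4], [4, 0, x + 9]]) - (-9)·det([[0, 0, -4], [0, x + 5, 4], [0, 0, x + 9]]) + (0)·det([[0, x + 1, -4], [0, 4, 4], [0, 4, x + 9]]) - (-9)·det([[0, x + 1, 0], [0, 4, x + 5], [0, 4, 0]]).

Evaluating gives χ_A(x) = x^4 + 20x^3 + 150x^2 + 500x + 625 = (x + 5)^4.

χ_A(x) = (x + 5)^4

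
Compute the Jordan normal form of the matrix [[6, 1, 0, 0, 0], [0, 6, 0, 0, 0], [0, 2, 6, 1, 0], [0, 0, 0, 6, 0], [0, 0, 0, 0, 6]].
J = [[6, 1, 0, 0, 0], [0, 6, 0, 0, 0], [0, 0, 6, 1, 0], [0, 0, 0, 6, 0], [0, 0, 0, 0, 6]]

The characteristic polynomial is det(xI - A) = (x - 6)^5, so the eigenvalues are 6 (algebraic multiplicity 5).

For λ = 6: rank(A - 6I) = 2, rank((A - 6I)^2) = 0. The eigenspace has dimension 5 - 2 = 3, so there are 3 Jordan blocks; the rank sequence gives block sizes [2, 2, 1].

Assembling the blocks gives the Jordan form J above.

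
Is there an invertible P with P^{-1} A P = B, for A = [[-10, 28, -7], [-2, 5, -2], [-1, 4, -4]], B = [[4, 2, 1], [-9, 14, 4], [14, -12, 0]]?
No.

trace(A) = -9 but trace(B) = 18. The trace is a similarity invariant, so A and B are not similar.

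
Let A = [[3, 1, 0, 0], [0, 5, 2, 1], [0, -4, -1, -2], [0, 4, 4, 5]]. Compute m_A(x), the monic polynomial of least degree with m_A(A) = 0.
The characteristic polynomial factors as (x - 3)^4. The minimal polynomial is ∏(x - λ)^{k_λ} where k_λ is the size of the largest Jordan block at λ.

For λ = 3: rank(A - 3I) = 2, and the largest Jordan block has size 3 (the smallest k with rank((A - 3I)^k) = rank((A - 3I)^(k+1))).

So m_A(x) = (x - 3)^3.

m_A(x) = (x - 3)^3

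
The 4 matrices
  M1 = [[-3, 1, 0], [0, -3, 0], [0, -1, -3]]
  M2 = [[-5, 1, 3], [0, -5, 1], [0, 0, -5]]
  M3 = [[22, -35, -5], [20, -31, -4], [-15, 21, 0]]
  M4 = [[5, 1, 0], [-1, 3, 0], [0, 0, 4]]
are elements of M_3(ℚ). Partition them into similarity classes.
3 classes: {M1, M3}, {M2}, {M4}

Characteristic polynomials: χ_{M1} = (x + 3)^3, χ_{M2} = (x + 5)^3, χ_{M3} = (x + 3)^3, χ_{M4} = (x - 4)^3.

{M1, M3}: invariant factors x + 3, (x + 3)^2.

{M2}: invariant factors (x + 5)^3.

{M4}: invariant factors x - 4, (x - 4)^2.

Matrices are similar if and only if their invariant-factor lists agree; the partition into similarity classes is {M1, M3}, {M2}, {M4}.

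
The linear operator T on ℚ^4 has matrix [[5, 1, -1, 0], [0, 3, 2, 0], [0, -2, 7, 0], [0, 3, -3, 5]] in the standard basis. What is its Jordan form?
J = [[5, 1, 0, 0], [0, 5, 0, 0], [0, 0, 5, 0], [0, 0, 0, 5]]

The characteristic polynomial is det(xI - A) = (x - 5)^4, so the eigenvalues are 5 (algebraic multiplicity 4).

For λ = 5: rank(A - 5I) = 1, rank((A - 5I)^2) = 0. The eigenspace has dimension 4 - 1 = 3, so there are 3 Jordan blocks; the rank sequence gives block sizes [2, 1, 1].

Assembling the blocks gives the Jordan form J above.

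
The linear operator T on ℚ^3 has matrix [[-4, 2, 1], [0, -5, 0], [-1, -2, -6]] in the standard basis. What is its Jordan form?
J = [[-5, 1, 0], [0, -5, 0], [0, 0, -5]]

The characteristic polynomial is det(xI - A) = (x + 5)^3, so the eigenvalues are -5 (algebraic multiplicity 3).

For λ = -5: rank(A + 5I) = 1, rank((A + 5I)^2) = 0. The eigenspace has dimension 3 - 1 = 2, so there are 2 Jordan blocks; the rank sequence gives block sizes [2, 1].

Assembling the blocks gives the Jordan form J above.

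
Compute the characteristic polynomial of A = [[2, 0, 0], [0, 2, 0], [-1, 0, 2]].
xI - A = [[x - 2, 0, 0], [0, x - 2, 0], [1, 0, x - 2]].

Expanding det(xI - A) along the first row:
det(xI - A) = + (x - 2)·det([[x - 2, 0], [0, x - 2]]) - (0)·det([[0, 0], [1, x - 2]]) + (0)·det([[0, x - 2], [1, 0]]).

Evaluating gives χ_A(x) = x^3 - 6x^2 + 12x - 8 = (x - 2)^3.

χ_A(x) = (x - 2)^3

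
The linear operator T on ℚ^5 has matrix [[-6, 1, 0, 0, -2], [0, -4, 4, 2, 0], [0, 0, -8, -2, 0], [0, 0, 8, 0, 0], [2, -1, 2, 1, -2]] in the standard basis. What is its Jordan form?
The characteristic polynomial is det(xI - A) = (x + 4)^5, so the eigenvalues are -4 (algebraic multiplicity 5).

For λ = -4: rank(A + 4I) = 2, rank((A + 4I)^2) = 0. The eigenspace has dimension 5 - 2 = 3, so there are 3 Jordan blocks; the rank sequence gives block sizes [2, 2, 1].

Assembling the blocks gives the Jordan form J above.

J = [[-4, 1, 0, 0, 0], [0, -4, 0, 0, 0], [0, 0, -4, 1, 0], [0, 0, 0, -4, 0], [0, 0, 0, 0, -4]]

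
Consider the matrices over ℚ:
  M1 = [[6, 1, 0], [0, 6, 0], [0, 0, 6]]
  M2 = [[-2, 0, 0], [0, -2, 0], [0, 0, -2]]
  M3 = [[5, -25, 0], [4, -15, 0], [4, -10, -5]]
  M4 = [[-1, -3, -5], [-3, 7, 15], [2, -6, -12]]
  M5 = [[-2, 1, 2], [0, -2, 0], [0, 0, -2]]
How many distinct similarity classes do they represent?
4 classes: {M1}, {M2}, {M3}, {M4, M5}

Characteristic polynomials: χ_{M1} = (x - 6)^3, χ_{M2} = (x + 2)^3, χ_{M3} = (x + 5)^3, χ_{M4} = (x + 2)^3, χ_{M5} = (x + 2)^3.

{M1}: invariant factors x - 6, (x - 6)^2.

{M2}: invariant factors x + 2, x + 2, x + 2.

{M3}: invariant factors x + 5, (x + 5)^2.

{M4, M5}: invariant factors x + 2, (x + 2)^2.

Matrices are similar if and only if their invariant-factor lists agree; the partition into similarity classes is {M1}, {M2}, {M3}, {M4, M5}.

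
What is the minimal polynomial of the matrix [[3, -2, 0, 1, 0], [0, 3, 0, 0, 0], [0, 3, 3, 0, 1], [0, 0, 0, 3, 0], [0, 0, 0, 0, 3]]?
m_A(x) = (x - 3)^2

The characteristic polynomial factors as (x - 3)^5. The minimal polynomial is ∏(x - λ)^{k_λ} where k_λ is the size of the largest Jordan block at λ.

For λ = 3: rank(A - 3I) = 2, and the largest Jordan block has size 2 (the smallest k with rank((A - 3I)^k) = rank((A - 3I)^(k+1))).

So m_A(x) = (x - 3)^2.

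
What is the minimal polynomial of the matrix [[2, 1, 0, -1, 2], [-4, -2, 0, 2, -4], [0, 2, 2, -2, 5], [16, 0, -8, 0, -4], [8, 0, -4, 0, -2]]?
m_A(x) = x^2

The characteristic polynomial factors as x^5. The minimal polynomial is ∏(x - λ)^{k_λ} where k_λ is the size of the largest Jordan block at λ.

For λ = 0: rank(A) = 2, and the largest Jordan block has size 2 (the smallest k with rank(A^k) = rank(A^(k+1))).

So m_A(x) = x^2.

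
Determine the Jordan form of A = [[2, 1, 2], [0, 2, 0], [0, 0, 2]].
The characteristic polynomial is det(xI - A) = (x - 2)^3, so the eigenvalues are 2 (algebraic multiplicity 3).

For λ = 2: rank(A - 2I) = 1, rank((A - 2I)^2) = 0. The eigenspace has dimension 3 - 1 = 2, so there are 2 Jordan blocks; the rank sequence gives block sizes [2, 1].

Assembling the blocks gives the Jordan form J above.

J = [[2, 1, 0], [0, 2, 0], [0, 0, 2]]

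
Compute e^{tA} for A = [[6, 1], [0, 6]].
e^{tA} = [[e^{6*t}, t*e^{6*t}], [0, e^{6*t}]]

A has Jordan form J = [[6, 1], [0, 6]] with A = PJP^{-1}, so e^{tA} = P e^{tJ} P^{-1}.

For a Jordan block J_k(λ), e^{tJ_k(λ)} = e^{λt} · (I + tN + t^2 N^2/2! + ... + t^{k-1} N^{k-1}/(k-1)!) where N is the nilpotent superdiagonal part.

Assembling the blocks and conjugating back gives the entries of e^{tA} as shown above.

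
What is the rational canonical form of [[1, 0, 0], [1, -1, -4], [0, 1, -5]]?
R = [[0, 0, 9], [1, 0, -3], [0, 1, -5]]

The invariant factors of A (the non-unit diagonal entries of the Smith normal form of xI - A over ℚ[x]) are (x - 1)(x + 3)^2, each dividing the next. The characteristic polynomial is their product, (x - 1)(x + 3)^2.

The rational canonical form is the block-diagonal matrix of companion matrices C(f_i):
R = [[0, 0, 9], [1, 0, -3], [0, 1, -5]].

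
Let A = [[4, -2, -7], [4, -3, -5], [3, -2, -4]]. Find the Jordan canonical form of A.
J = [[-1, 1, 0], [0, -1, 1], [0, 0, -1]]

The characteristic polynomial is det(xI - A) = (x + 1)^3, so the eigenvalues are -1 (algebraic multiplicity 3).

For λ = -1: rank(A + I) = 2, rank((A + I)^2) = 1, rank((A + I)^3) = 0. The eigenspace has dimension 3 - 2 = 1, so there is 1 Jordan block; the rank sequence gives block sizes [3].

Assembling the blocks gives the Jordan form J above.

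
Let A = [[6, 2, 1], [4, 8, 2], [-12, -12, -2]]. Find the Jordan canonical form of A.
The characteristic polynomial is det(xI - A) = (x - 4)^3, so the eigenvalues are 4 (algebraic multiplicity 3).

For λ = 4: rank(A - 4I) = 1, rank((A - 4I)^2) = 0. The eigenspace has dimension 3 - 1 = 2, so there are 2 Jordan blocks; the rank sequence gives block sizes [2, 1].

Assembling the blocks gives the Jordan form J above.

J = [[4, 1, 0], [0, 4, 0], [0, 0, 4]]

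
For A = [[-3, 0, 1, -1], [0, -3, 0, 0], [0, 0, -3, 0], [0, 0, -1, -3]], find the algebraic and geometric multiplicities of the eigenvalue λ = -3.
algebraic multiplicity 4, geometric multiplicity 2

The characteristic polynomial is (x + 3)^4, so the factor x + 3 appears with exponent 4: the algebraic multiplicity is 4.

rank(A + 3I) = 2, so the eigenspace has dimension 4 - 2 = 2: the geometric multiplicity is 2.

Since 2 < 4, A is not diagonalizable.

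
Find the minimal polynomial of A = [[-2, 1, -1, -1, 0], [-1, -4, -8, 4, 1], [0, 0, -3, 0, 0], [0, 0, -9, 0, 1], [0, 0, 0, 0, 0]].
m_A(x) = x^2(x + 3)^2

The characteristic polynomial factors as x^2(x + 3)^3. The minimal polynomial is ∏(x - λ)^{k_λ} where k_λ is the size of the largest Jordan block at λ.

For λ = -3: rank(A + 3I) = 3, and the largest Jordan block has size 2 (the smallest k with rank((A + 3I)^k) = rank((A + 3I)^(k+1))).
For λ = 0: rank(A) = 4, and the largest Jordan block has size 2 (the smallest k with rank(A^k) = rank(A^(k+1))).

So m_A(x) = x^2(x + 3)^2.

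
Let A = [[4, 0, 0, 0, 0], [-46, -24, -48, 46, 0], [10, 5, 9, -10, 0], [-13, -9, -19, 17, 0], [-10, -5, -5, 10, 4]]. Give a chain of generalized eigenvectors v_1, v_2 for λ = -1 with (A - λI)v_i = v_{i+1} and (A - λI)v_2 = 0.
v_1 = [[0, 6, -1, 2, 1]]^T, v_2 = [[0, 2, 0, 1, 0]]^T

We seek v_1 ∈ ker((A + I)^2) \ ker(A + I), then set v_{i+1} = (A + I) v_i.

One such chain is v_1 = [[0, 6, -1, 2, 1]]^T, v_2 = [[0, 2, 0, 1, 0]]^T. Check: (A + I) v_2 = [[0, 0, 0, 0, 0]]^T = 0.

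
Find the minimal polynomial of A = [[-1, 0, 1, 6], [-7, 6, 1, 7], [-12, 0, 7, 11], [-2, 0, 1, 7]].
The characteristic polynomial factors as (x - 6)^3(x - 1). The minimal polynomial is ∏(x - λ)^{k_λ} where k_λ is the size of the largest Jordan block at λ.

For λ = 1: rank(A - I) = 3, and the largest Jordan block has size 1 (the smallest k with rank((A - I)^k) = rank((A - I)^(k+1))).
For λ = 6: rank(A - 6I) = 3, and the largest Jordan block has size 3 (the smallest k with rank((A - 6I)^k) = rank((A - 6I)^(k+1))).

So m_A(x) = (x - 6)^3(x - 1).

m_A(x) = (x - 6)^3(x - 1)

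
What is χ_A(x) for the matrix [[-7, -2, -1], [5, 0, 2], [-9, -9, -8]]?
xI - A = [[x + 7, 2, 1], [-5, x, -2], [9, 9, x + 8]].

Expanding det(xI - A) along the first row:
det(xI - A) = + (x + 7)·det([[x, -2], [9, x + 8]]) - (2)·det([[-5, -2], [9, x + 8]]) + (1)·det([[-5, x], [9, 9]]).

Evaluating gives χ_A(x) = x^3 + 15x^2 + 75x + 125 = (x + 5)^3.

χ_A(x) = (x + 5)^3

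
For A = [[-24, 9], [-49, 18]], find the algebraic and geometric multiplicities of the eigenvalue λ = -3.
algebraic multiplicity 2, geometric multiplicity 1

The characteristic polynomial is (x + 3)^2, so the factor x + 3 appears with exponent 2: the algebraic multiplicity is 2.

rank(A + 3I) = 1, so the eigenspace has dimension 2 - 1 = 1: the geometric multiplicity is 1.

Since 1 < 2, A is not diagonalizable.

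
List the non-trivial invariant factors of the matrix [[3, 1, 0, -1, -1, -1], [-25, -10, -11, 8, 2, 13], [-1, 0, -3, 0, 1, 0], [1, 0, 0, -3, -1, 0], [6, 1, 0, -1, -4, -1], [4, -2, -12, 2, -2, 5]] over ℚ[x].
(x + 3)^2, (x - 3)(x + 3)^3

The Jordan structure of A has elementary divisors (x + 3)^3, (x + 3)^2, (x - 3). Arranging the block sizes at each eigenvalue in decreasing order and taking row products gives the invariant factors.

Invariant factors (smallest first, each dividing the next): (x + 3)^2, (x - 3)(x + 3)^3.

Check: the last factor (x - 3)(x + 3)^3 is the minimal polynomial, and the product (x - 3)(x + 3)^5 is the characteristic polynomial.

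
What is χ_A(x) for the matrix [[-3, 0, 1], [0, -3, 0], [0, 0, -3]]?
χ_A(x) = (x + 3)^3

xI - A = [[x + 3, 0, -1], [0, x + 3, 0], [0, 0, x + 3]].

Expanding det(xI - A) along the first row:
det(xI - A) = + (x + 3)·det([[x + 3, 0], [0, x + 3]]) - (0)·det([[0, 0], [0, x + 3]]) + (-1)·det([[0, x + 3], [0, 0]]).

Evaluating gives χ_A(x) = x^3 + 9x^2 + 27x + 27 = (x + 3)^3.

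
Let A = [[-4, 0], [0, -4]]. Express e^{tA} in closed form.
A has Jordan form J = [[-4, 0], [0, -4]] with A = PJP^{-1}, so e^{tA} = P e^{tJ} P^{-1}.

For a Jordan block J_k(λ), e^{tJ_k(λ)} = e^{λt} · (I + tN + t^2 N^2/2! + ... + t^{k-1} N^{k-1}/(k-1)!) where N is the nilpotent superdiagonal part.

Assembling the blocks and conjugating back gives the entries of e^{tA} as shown above.

e^{tA} = [[e^{-4*t}, 0], [0, e^{-4*t}]]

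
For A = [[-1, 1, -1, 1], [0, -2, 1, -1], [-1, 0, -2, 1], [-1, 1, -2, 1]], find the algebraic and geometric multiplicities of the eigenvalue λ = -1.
algebraic multiplicity 4, geometric multiplicity 2

The characteristic polynomial is (x + 1)^4, so the factor x + 1 appears with exponent 4: the algebraic multiplicity is 4.

rank(A + I) = 2, so the eigenspace has dimension 4 - 2 = 2: the geometric multiplicity is 2.

Since 2 < 4, A is not diagonalizable.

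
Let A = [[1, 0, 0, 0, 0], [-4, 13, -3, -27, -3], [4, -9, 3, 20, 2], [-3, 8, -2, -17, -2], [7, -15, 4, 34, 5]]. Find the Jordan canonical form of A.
J = [[1, 1, 0, 0, 0], [0, 1, 1, 0, 0], [0, 0, 1, 0, 0], [0, 0, 0, 1, 1], [0, 0, 0, 0, 1]]

The characteristic polynomial is det(xI - A) = (x - 1)^5, so the eigenvalues are 1 (algebraic multiplicity 5).

For λ = 1: rank(A - I) = 3, rank((A - I)^2) = 1, rank((A - I)^3) = 0. The eigenspace has dimension 5 - 3 = 2, so there are 2 Jordan blocks; the rank sequence gives block sizes [3, 2].

Assembling the blocks gives the Jordan form J above.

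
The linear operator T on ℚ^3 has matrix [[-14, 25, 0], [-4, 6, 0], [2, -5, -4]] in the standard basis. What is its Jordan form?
J = [[-4, 1, 0], [0, -4, 0], [0, 0, -4]]

The characteristic polynomial is det(xI - A) = (x + 4)^3, so the eigenvalues are -4 (algebraic multiplicity 3).

For λ = -4: rank(A + 4I) = 1, rank((A + 4I)^2) = 0. The eigenspace has dimension 3 - 1 = 2, so there are 2 Jordan blocks; the rank sequence gives block sizes [2, 1].

Assembling the blocks gives the Jordan form J above.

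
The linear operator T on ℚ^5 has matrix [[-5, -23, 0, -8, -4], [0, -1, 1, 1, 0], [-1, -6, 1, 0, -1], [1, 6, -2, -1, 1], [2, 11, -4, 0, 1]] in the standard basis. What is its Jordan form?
J = [[-1, 1, 0, 0, 0], [0, -1, 1, 0, 0], [0, 0, -1, 0, 0], [0, 0, 0, -1, 1], [0, 0, 0, 0, -1]]

The characteristic polynomial is det(xI - A) = (x + 1)^5, so the eigenvalues are -1 (algebraic multiplicity 5).

For λ = -1: rank(A + I) = 3, rank((A + I)^2) = 1, rank((A + I)^3) = 0. The eigenspace has dimension 5 - 3 = 2, so there are 2 Jordan blocks; the rank sequence gives block sizes [3, 2].

Assembling the blocks gives the Jordan form J above.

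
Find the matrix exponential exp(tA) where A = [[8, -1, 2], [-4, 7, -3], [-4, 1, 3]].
e^{tA} = [[(2*t + 1)*e^{6*t}, t*(-t - 2)*e^{6*t}/2, t*(t + 4)*e^{6*t}/2], [-4*t*e^{6*t}, (t^2 + t + 1)*e^{6*t}, t*(-t - 3)*e^{6*t}], [-4*t*e^{6*t}, t*(t + 1)*e^{6*t}, (-t^2 - 3*t + 1)*e^{6*t}]]

A has Jordan form J = [[6, 1, 0], [0, 6, 1], [0, 0, 6]] with A = PJP^{-1}, so e^{tA} = P e^{tJ} P^{-1}.

For a Jordan block J_k(λ), e^{tJ_k(λ)} = e^{λt} · (I + tN + t^2 N^2/2! + ... + t^{k-1} N^{k-1}/(k-1)!) where N is the nilpotent superdiagonal part.

Assembling the blocks and conjugating back gives the entries of e^{tA} as shown above.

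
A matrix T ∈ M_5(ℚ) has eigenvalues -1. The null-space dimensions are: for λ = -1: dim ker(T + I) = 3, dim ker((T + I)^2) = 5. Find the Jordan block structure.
λ = -1: successive nullity increments [3, 2] count blocks of size ≥ k; block sizes are [2, 2, 1].

Jordan blocks: (-1, 2), (-1, 2), (-1, 1)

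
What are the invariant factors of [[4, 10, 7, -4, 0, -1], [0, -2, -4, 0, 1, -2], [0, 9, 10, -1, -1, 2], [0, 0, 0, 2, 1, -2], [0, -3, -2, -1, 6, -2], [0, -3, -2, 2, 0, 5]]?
The Jordan structure of A has elementary divisors (x - 4)^3, (x - 4)^2, (x - 5). Arranging the block sizes at each eigenvalue in decreasing order and taking row products gives the invariant factors.

Invariant factors (smallest first, each dividing the next): (x - 4)^2, (x - 5)(x - 4)^3.

Check: the last factor (x - 5)(x - 4)^3 is the minimal polynomial, and the product (x - 5)(x - 4)^5 is the characteristic polynomial.

(x - 4)^2, (x - 5)(x - 4)^3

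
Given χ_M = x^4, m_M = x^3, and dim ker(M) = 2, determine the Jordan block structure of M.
Jordan blocks: (0, 3), (0, 1)

λ = 0: algebraic multiplicity 4 (exponent in χ_M), largest block size 3 (exponent in m_M), 2 blocks (geometric multiplicity). These force block sizes [3, 1].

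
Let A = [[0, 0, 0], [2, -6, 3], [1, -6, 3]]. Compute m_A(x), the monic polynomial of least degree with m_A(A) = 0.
The characteristic polynomial factors as x^2(x + 3). The minimal polynomial is ∏(x - λ)^{k_λ} where k_λ is the size of the largest Jordan block at λ.

For λ = -3: rank(A + 3I) = 2, and the largest Jordan block has size 1 (the smallest k with rank((A + 3I)^k) = rank((A + 3I)^(k+1))).
For λ = 0: rank(A) = 2, and the largest Jordan block has size 2 (the smallest k with rank(A^k) = rank(A^(k+1))).

So m_A(x) = x^2(x + 3).

m_A(x) = x^2(x + 3)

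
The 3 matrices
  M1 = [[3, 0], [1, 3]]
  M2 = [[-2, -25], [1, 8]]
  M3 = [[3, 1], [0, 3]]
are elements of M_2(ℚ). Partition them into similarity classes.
Characteristic polynomials: χ_{M1} = (x - 3)^2, χ_{M2} = (x - 3)^2, χ_{M3} = (x - 3)^2.

{M1, M2, M3}: invariant factors (x - 3)^2.

Matrices are similar if and only if their invariant-factor lists agree; the partition into similarity classes is {M1, M2, M3}.

1 class: {M1, M2, M3}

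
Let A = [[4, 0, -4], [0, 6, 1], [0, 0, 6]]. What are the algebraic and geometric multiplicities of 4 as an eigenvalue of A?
algebraic multiplicity 1, geometric multiplicity 1

The characteristic polynomial is (x - 6)^2(x - 4), so the factor x - 4 appears with exponent 1: the algebraic multiplicity is 1.

rank(A - 4I) = 2, so the eigenspace has dimension 3 - 2 = 1: the geometric multiplicity is 1.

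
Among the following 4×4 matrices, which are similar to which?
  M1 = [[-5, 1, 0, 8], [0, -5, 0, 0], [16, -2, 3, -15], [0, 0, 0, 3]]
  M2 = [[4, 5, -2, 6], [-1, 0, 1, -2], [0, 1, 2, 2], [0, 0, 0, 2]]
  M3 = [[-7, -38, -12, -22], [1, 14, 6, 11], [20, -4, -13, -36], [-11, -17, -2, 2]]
Characteristic polynomials: χ_{M1} = (x - 3)^2(x + 5)^2, χ_{M2} = (x - 2)^4, χ_{M3} = (x - 3)^2(x + 5)^2.

{M1}: invariant factors (x - 3)^2(x + 5)^2.

{M2}: invariant factors x - 2, (x - 2)^3.

{M3}: invariant factors x + 5, (x - 3)^2(x + 5).

Matrices are similar if and only if their invariant-factor lists agree; the partition into similarity classes is {M1}, {M2}, {M3}.

3 classes: {M1}, {M2}, {M3}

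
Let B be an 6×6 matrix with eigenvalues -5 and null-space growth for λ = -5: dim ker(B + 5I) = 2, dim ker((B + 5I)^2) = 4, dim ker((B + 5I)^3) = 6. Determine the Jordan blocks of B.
Jordan blocks: (-5, 3), (-5, 3)

λ = -5: successive nullity increments [2, 2, 2] count blocks of size ≥ k; block sizes are [3, 3].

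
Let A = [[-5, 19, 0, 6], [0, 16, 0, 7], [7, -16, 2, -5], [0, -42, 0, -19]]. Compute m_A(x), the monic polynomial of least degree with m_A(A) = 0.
m_A(x) = (x - 2)^2(x + 5)^2

The characteristic polynomial factors as (x - 2)^2(x + 5)^2. The minimal polynomial is ∏(x - λ)^{k_λ} where k_λ is the size of the largest Jordan block at λ.

For λ = -5: rank(A + 5I) = 3, and the largest Jordan block has size 2 (the smallest k with rank((A + 5I)^k) = rank((A + 5I)^(k+1))).
For λ = 2: rank(A - 2I) = 3, and the largest Jordan block has size 2 (the smallest k with rank((A - 2I)^k) = rank((A - 2I)^(k+1))).

So m_A(x) = (x - 2)^2(x + 5)^2.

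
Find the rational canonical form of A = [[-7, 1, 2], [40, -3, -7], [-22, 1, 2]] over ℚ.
The invariant factors of A (the non-unit diagonal entries of the Smith normal form of xI - A over ℚ[x]) are (x + 5)(x^2 + 3x - 3), each dividing the next. The characteristic polynomial is their product, (x + 5)(x^2 + 3x - 3).

The rational canonical form is the block-diagonal matrix of companion matrices C(f_i):
R = [[0, 0, 15], [1, 0, -12], [0, 1, -8]].

Note the characteristic polynomial does not split into linear factors over ℚ, so A has no Jordan form over ℚ; the rational canonical form exists over any field.

R = [[0, 0, 15], [1, 0, -12], [0, 1, -8]]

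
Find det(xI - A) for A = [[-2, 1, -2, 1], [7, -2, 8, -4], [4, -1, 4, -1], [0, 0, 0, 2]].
χ_A(x) = (x - 2)^2(x + 1)^2

xI - A = [[x + 2, -1, 2, -1], [-7, x + 2, -8, 4], [-4, 1, x - 4, 1], [0, 0, 0, x - 2]].

Expanding det(xI - A) along the first row:
det(xI - A) = + (x + 2)·det([[x + 2, -8, 4], [1, x - 4, 1], [0, 0, x - 2]]) - (-1)·det([[-7, -8, 4], [-4, x - 4, 1], [0, 0, x - 2]]) + (2)·det([[-7, x + 2, 4], [-4, 1, 1], [0, 0, x - 2]]) - (-1)·det([[-7, x + 2, -8], [-4, 1, x - 4], [0, 0, 0]]).

Evaluating gives χ_A(x) = x^4 - 2x^3 - 3x^2 + 4x + 4 = (x - 2)^2(x + 1)^2.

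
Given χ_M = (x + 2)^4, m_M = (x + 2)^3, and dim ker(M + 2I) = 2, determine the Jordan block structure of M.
λ = -2: algebraic multiplicity 4 (exponent in χ_M), largest block size 3 (exponent in m_M), 2 blocks (geometric multiplicity). These force block sizes [3, 1].

Jordan blocks: (-2, 3), (-2, 1)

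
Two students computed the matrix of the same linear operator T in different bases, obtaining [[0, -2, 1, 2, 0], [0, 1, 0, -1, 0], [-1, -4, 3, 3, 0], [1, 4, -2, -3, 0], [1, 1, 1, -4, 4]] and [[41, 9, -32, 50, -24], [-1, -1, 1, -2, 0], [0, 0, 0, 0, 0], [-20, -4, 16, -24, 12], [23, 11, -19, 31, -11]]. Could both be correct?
Yes.

Two matrices over a field are similar if and only if they have the same invariant factors.

Both A and B have characteristic polynomial x^3(x - 4)(x - 1) and minimal polynomial x^3(x - 4)(x - 1). Computing further, both have invariant factors x^3(x - 4)(x - 1). Hence A and B are similar.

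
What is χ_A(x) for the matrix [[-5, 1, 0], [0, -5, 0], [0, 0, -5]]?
xI - A = [[x + 5, -1, 0], [0, x + 5, 0], [0, 0, x + 5]].

Expanding det(xI - A) along the first row:
det(xI - A) = + (x + 5)·det([[x + 5, 0], [0, x + 5]]) - (-1)·det([[0, 0], [0, x + 5]]) + (0)·det([[0, x + 5], [0, 0]]).

Evaluating gives χ_A(x) = x^3 + 15x^2 + 75x + 125 = (x + 5)^3.

χ_A(x) = (x + 5)^3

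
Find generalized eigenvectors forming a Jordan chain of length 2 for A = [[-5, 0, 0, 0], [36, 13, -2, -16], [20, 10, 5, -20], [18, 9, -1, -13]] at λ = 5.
We seek v_1 ∈ ker((A - 5I)^2) \ ker(A - 5I), then set v_{i+1} = (A - 5I) v_i.

One such chain is v_1 = [[0, 2, 1, 1]]^T, v_2 = [[0, -2, 0, -1]]^T. Check: (A - 5I) v_2 = [[0, 0, 0, 0]]^T = 0.

v_1 = [[0, 2, 1, 1]]^T, v_2 = [[0, -2, 0, -1]]^T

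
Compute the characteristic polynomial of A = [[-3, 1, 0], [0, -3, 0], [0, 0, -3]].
xI - A = [[x + 3, -1, 0], [0, x + 3, 0], [0, 0, x + 3]].

Expanding det(xI - A) along the first row:
det(xI - A) = + (x + 3)·det([[x + 3, 0], [0, x + 3]]) - (-1)·det([[0, 0], [0, x + 3]]) + (0)·det([[0, x + 3], [0, 0]]).

Evaluating gives χ_A(x) = x^3 + 9x^2 + 27x + 27 = (x + 3)^3.

χ_A(x) = (x + 3)^3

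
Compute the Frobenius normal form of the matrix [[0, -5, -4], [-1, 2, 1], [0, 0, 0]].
R = [[0, 0, 0], [1, 0, 5], [0, 1, 2]]

The invariant factors of A (the non-unit diagonal entries of the Smith normal form of xI - A over ℚ[x]) are x(x^2 - 2x - 5), each dividing the next. The characteristic polynomial is their product, x(x^2 - 2x - 5).

The rational canonical form is the block-diagonal matrix of companion matrices C(f_i):
R = [[0, 0, 0], [1, 0, 5], [0, 1, 2]].

Note the characteristic polynomial does not split into linear factors over ℚ, so A has no Jordan form over ℚ; the rational canonical form exists over any field.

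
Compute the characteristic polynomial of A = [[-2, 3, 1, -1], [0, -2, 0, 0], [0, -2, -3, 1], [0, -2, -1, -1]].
χ_A(x) = (x + 2)^4

xI - A = [[x + 2, -3, -1, 1], [0, x + 2, 0, 0], [0, 2, x + 3, -1], [0, 2, 1, x + 1]].

Expanding det(xI - A) along the first row:
det(xI - A) = + (x + 2)·det([[x + 2, 0, 0], [2, x + 3, -1], [2, 1, x + 1]]) - (-3)·det([[0, 0, 0], [0, x + 3, -1], [0, 1, x + 1]]) + (-1)·det([[0, x + 2, 0], [0, 2, -1], [0, 2, x + 1]]) - (1)·det([[0, x + 2, 0], [0, 2, x + 3], [0, 2, 1]]).

Evaluating gives χ_A(x) = x^4 + 8x^3 + 24x^2 + 32x + 16 = (x + 2)^4.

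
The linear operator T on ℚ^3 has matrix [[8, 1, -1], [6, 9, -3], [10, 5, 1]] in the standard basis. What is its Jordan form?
The characteristic polynomial is det(xI - A) = (x - 6)^3, so the eigenvalues are 6 (algebraic multiplicity 3).

For λ = 6: rank(A - 6I) = 1, rank((A - 6I)^2) = 0. The eigenspace has dimension 3 - 1 = 2, so there are 2 Jordan blocks; the rank sequence gives block sizes [2, 1].

Assembling the blocks gives the Jordan form J above.

J = [[6, 1, 0], [0, 6, 0], [0, 0, 6]]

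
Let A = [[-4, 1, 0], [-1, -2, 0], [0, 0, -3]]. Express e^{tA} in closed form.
A has Jordan form J = [[-3, 1, 0], [0, -3, 0], [0, 0, -3]] with A = PJP^{-1}, so e^{tA} = P e^{tJ} P^{-1}.

For a Jordan block J_k(λ), e^{tJ_k(λ)} = e^{λt} · (I + tN + t^2 N^2/2! + ... + t^{k-1} N^{k-1}/(k-1)!) where N is the nilpotent superdiagonal part.

Assembling the blocks and conjugating back gives the entries of e^{tA} as shown above.

e^{tA} = [[(1 - t)*e^{-3*t}, t*e^{-3*t}, 0], [-t*e^{-3*t}, (t + 1)*e^{-3*t}, 0], [0, 0, e^{-3*t}]]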